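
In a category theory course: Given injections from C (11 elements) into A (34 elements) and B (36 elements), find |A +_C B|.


The pushout A +_C B identifies the images of C in A and B.
|A +_C B| = |A| + |B| - |C| (for injections).
= 34 + 36 - 11 = 59

59


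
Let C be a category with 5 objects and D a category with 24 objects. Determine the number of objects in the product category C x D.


The product category C x D has objects that are pairs (c, d).
Number of pairs = |Ob(C)| * |Ob(D)| = 5 * 24 = 120

120


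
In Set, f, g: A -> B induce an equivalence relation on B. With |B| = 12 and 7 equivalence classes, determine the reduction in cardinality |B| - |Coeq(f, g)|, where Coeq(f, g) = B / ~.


The coequalizer Coeq(f, g) = B / ~ has one element per equivalence class.
|B| = 12, |Coeq(f, g)| = 7.
|B| - |Coeq(f, g)| = 12 - 7 = 5.

5


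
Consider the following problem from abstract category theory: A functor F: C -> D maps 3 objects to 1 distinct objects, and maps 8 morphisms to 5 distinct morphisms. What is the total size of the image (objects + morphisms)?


The image of F consists of distinct objects and distinct morphisms.
|Im(F)| on objects = 1
|Im(F)| on morphisms = 5
Total image cardinality = 1 + 5 = 6

6


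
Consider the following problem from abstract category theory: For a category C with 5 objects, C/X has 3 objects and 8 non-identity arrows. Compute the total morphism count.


In the slice category C/X, objects are morphisms to X.
Identity morphisms: 3 (one per object of C/X).
Non-identity morphisms: 8.
Total = 3 + 8 = 11

11


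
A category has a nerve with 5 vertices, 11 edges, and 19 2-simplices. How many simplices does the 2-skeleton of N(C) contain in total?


The 2-skeleton of the nerve N(C) consists of simplices in dimensions 0, 1, 2:
  |N(C)_0| = 5 (objects)
  |N(C)_1| = 11 (morphisms)
  |N(C)_2| = 19 (composable pairs)
Total = 5 + 11 + 19 = 35

35


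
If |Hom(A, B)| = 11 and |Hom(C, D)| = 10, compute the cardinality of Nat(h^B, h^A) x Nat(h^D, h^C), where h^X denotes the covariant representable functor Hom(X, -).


By the Yoneda lemma, Nat(h^B, h^A) is isomorphic to Hom(A, B),
so |Nat(h^B, h^A)| = |Hom(A, B)| and |Nat(h^D, h^C)| = |Hom(C, D)|.
|Hom(A, B)| = 11, |Hom(C, D)| = 10.
|Nat(h^B, h^A) x Nat(h^D, h^C)| = 11 * 10 = 110

110


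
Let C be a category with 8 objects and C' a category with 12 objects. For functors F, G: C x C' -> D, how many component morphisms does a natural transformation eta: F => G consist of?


A natural transformation eta: F => G assigns one component morphism per
object of the domain category.
The domain is the product category C x C', so
|Ob(C x C')| = |Ob(C)| * |Ob(C')| = 8 * 12 = 96.
Therefore eta has 96 component morphisms.

96


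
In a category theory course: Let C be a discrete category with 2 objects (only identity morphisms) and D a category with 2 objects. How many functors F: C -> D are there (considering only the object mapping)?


A functor from a discrete category C to D is determined by
where each object maps. Each of the 2 objects of C can map
to any of the 2 objects of D independently.
Number of functors = 2^2 = 4

4


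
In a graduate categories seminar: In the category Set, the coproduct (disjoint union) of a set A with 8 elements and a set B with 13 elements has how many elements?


In Set, the coproduct A + B is the disjoint union.
|A + B| = |A| + |B| = 8 + 13 = 21

21


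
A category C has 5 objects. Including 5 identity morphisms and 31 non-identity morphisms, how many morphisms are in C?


Each object has an identity morphism, giving 5 identities.
Adding the 31 non-identity morphisms:
Total = 5 + 31 = 36

36


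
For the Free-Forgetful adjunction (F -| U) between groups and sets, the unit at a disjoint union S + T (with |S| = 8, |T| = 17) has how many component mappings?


The unit eta_X: X -> U(F(X)) of the Free-Forgetful adjunction
maps each element of X to a generator of F(X). For X = S + T (disjoint
union in Set), |S + T| = |S| + |T|.
Total mappings = 8 + 17 = 25.

25


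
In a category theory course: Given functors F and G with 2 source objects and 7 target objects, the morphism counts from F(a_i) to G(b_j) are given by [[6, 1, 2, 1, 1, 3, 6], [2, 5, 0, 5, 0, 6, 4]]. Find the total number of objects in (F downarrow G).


Objects of (F downarrow G) are triples (a, b, h: F(a)->G(b)).
The count equals the sum of all entries in the hom-matrix.
sum(row 0) = 20
sum(row 1) = 22
Grand total = 42

42


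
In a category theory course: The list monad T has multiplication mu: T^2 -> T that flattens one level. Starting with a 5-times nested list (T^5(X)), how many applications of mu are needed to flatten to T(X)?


Each application of mu: T^2 -> T removes one layer of nesting.
Starting at depth 5 (i.e., T^5(X)), we need to reach T(X).
Number of mu applications = 5 - 1 = 4

4


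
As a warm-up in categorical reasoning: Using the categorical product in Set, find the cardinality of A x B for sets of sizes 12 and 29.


In Set, the product A x B is the Cartesian product.
By the universal property, |A x B| = |A| * |B|.
|A x B| = 12 * 29 = 348

348


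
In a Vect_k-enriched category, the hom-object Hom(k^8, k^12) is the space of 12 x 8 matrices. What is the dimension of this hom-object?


In Vect-enriched categories, Hom(k^n, k^m) is the space of m x n matrices.
dim(Hom(k^8, k^12)) = 12 * 8 = 96

96


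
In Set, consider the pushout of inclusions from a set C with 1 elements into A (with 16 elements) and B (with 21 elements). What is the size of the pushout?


The pushout A +_C B identifies the images of C in A and B.
|A +_C B| = |A| + |B| - |C| (for injections).
= 16 + 21 - 1 = 36

36


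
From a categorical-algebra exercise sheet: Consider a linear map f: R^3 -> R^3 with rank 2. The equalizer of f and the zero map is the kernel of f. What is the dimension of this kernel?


The equalizer of f and the zero map is ker(f).
By the rank-nullity theorem: dim(ker(f)) = dim(domain) - rank(f).
dim(ker(f)) = 3 - 2 = 1

1


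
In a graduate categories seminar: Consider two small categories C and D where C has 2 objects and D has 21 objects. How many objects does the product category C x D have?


The product category C x D has objects that are pairs (c, d).
Number of pairs = |Ob(C)| * |Ob(D)| = 2 * 21 = 42

42


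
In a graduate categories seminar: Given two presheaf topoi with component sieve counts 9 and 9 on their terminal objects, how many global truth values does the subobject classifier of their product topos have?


In a product of presheaf topoi E_1 x E_2, the subobject classifier
is Omega = Omega_1 x Omega_2 (componentwise), so
|Omega(top)| = |Omega_1(top_1)| * |Omega_2(top_2)|.
= 9 * 9 = 81.

81


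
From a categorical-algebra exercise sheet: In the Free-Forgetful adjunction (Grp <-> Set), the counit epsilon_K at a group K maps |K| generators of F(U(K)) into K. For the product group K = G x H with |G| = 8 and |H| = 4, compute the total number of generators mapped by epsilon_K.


The counit epsilon_K: F(U(K)) -> K of the Free-Forgetful adjunction
maps |K| generators of F(U(K)) into K. For K = G x H (the product group),
|G x H| = |G| * |H|.
Total generators mapped = 8 * 4 = 32.

32


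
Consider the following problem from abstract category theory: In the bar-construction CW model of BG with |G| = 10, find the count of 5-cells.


In the bar-construction CW model of BG, the n-cells are indexed by
n-tuples [g_1|...|g_n] of non-identity elements of G (degenerate
simplices with some g_i = e do not contribute cells), so there are
(|G| - 1)^n n-cells.
For dim = 5 with |G| = 10:
cells = (10 - 1)^5 = 9^5 = 59049

59049


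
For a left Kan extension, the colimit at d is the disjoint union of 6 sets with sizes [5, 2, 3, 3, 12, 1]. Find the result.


Pointwise, the left Kan extension (Lan_F H)(d) is the colimit, indexed
by the comma category (F downarrow d), of H composed with the
projection (F downarrow d) -> C. Here that colimit is given
as a coproduct (disjoint union) of sets, so its cardinality is the
sum of the sizes of the summands.
Coproduct of sets with sizes: 5 + 2 + 3 + 3 + 12 + 1
= 26

26


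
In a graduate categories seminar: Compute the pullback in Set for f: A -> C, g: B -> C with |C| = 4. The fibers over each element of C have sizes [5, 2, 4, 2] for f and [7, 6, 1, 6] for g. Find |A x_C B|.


The pullback A x_C B consists of pairs (a, b) with f(a) = g(b).
For each element c in C, the fiber product has |f^-1(c)| * |g^-1(c)| elements.
Summing over C: 5 * 7 + 2 * 6 + 4 * 1 + 2 * 6
= 35 + 12 + 4 + 12 = 63

63


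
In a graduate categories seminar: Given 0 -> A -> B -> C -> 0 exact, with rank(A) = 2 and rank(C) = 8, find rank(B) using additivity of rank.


For a short exact sequence 0 -> A -> B -> C -> 0,
rank is additive: rank(B) = rank(A) + rank(C).
rank(B) = 2 + 8 = 10

10


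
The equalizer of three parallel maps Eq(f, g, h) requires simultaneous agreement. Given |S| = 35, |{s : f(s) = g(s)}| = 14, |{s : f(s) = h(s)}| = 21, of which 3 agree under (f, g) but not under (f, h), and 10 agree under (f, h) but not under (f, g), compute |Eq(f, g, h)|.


Eq(f, g, h) is the triple-agreement set: points in S where all three
maps take the same value. Using inclusion-exclusion on the pairwise data:
Pair (f, g) agrees on 14 points; pair (f, h) on 21 points.
Points agreeing under (f, g) but not (f, h) = 3; under (f, h) but not (f, g) = 10.
Triple-agreement = agreement-in-(f, g) minus points that agree under (f, g) but not (f, h):
|Eq(f, g, h)| = 14 - 3 = 11
(cross-check via (f, h): 21 - 10 = 11.)

11


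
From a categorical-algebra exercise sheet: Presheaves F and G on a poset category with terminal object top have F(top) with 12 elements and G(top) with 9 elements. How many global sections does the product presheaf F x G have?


Global sections of a presheaf on a poset with terminal top satisfy
Gamma(H) ~ H(top). Presheaves admit pointwise products, so
(F x G)(top) = F(top) x G(top) (Cartesian product).
|Gamma(F x G)| = |F(top)| * |G(top)| = 12 * 9 = 108.

108


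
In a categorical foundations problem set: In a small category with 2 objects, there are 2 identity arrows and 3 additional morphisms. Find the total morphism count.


Each object has an identity morphism, giving 2 identities.
Adding the 3 non-identity morphisms:
Total = 2 + 3 = 5

5


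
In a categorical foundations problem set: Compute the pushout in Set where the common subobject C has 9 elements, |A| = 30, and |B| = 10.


The pushout A +_C B identifies the images of C in A and B.
|A +_C B| = |A| + |B| - |C| (for injections).
= 30 + 10 - 9 = 31

31


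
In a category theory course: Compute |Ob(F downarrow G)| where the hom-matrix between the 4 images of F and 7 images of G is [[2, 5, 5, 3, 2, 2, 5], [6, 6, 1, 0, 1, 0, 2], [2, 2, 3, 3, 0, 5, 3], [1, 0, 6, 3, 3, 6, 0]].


Objects of (F downarrow G) are triples (a, b, h: F(a)->G(b)).
The count equals the sum of all entries in the hom-matrix.
sum(row 0) = 24
sum(row 1) = 16
sum(row 2) = 18
sum(row 3) = 19
Grand total = 77

77


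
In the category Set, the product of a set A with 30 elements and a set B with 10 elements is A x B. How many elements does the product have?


In Set, the product A x B is the Cartesian product.
By the universal property, |A x B| = |A| * |B|.
|A x B| = 30 * 10 = 300

300


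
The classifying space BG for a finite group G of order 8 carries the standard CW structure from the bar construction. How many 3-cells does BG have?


In the bar-construction CW model of BG, the n-cells are indexed by
n-tuples [g_1|...|g_n] of non-identity elements of G (degenerate
simplices with some g_i = e do not contribute cells), so there are
(|G| - 1)^n n-cells.
For dim = 3 with |G| = 8:
cells = (8 - 1)^3 = 7^3 = 343

343


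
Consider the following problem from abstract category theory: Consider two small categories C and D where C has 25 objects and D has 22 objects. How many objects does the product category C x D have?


The product category C x D has objects that are pairs (c, d).
Number of pairs = |Ob(C)| * |Ob(D)| = 25 * 22 = 550

550


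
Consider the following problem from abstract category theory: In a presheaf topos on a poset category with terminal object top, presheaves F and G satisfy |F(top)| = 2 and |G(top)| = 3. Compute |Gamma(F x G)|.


Global sections of a presheaf on a poset with terminal top satisfy
Gamma(H) ~ H(top). Presheaves admit pointwise products, so
(F x G)(top) = F(top) x G(top) (Cartesian product).
|Gamma(F x G)| = |F(top)| * |G(top)| = 2 * 3 = 6.

6


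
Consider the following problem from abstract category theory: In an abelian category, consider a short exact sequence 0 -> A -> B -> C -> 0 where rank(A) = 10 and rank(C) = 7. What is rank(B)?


For a short exact sequence 0 -> A -> B -> C -> 0,
rank is additive: rank(B) = rank(A) + rank(C).
rank(B) = 10 + 7 = 17

17


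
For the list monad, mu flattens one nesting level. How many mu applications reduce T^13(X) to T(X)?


Each application of mu: T^2 -> T removes one layer of nesting.
Starting at depth 13 (i.e., T^13(X)), we need to reach T(X).
Number of mu applications = 13 - 1 = 12

12


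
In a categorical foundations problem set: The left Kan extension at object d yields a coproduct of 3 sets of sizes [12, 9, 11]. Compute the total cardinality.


Pointwise, the left Kan extension (Lan_F H)(d) is the colimit, indexed
by the comma category (F downarrow d), of H composed with the
projection (F downarrow d) -> C. Here that colimit is given
as a coproduct (disjoint union) of sets, so its cardinality is the
sum of the sizes of the summands.
Coproduct of sets with sizes: 12 + 9 + 11
= 32

32


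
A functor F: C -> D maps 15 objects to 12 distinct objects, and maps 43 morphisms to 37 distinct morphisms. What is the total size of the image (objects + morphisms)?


The image of F consists of distinct objects and distinct morphisms.
|Im(F)| on objects = 12
|Im(F)| on morphisms = 37
Total image cardinality = 12 + 37 = 49

49


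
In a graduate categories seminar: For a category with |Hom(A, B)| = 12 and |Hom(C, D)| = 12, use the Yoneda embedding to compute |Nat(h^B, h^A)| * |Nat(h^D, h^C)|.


By the Yoneda lemma, Nat(h^B, h^A) is isomorphic to Hom(A, B),
so |Nat(h^B, h^A)| = |Hom(A, B)| and |Nat(h^D, h^C)| = |Hom(C, D)|.
|Hom(A, B)| = 12, |Hom(C, D)| = 12.
|Nat(h^B, h^A) x Nat(h^D, h^C)| = 12 * 12 = 144

144


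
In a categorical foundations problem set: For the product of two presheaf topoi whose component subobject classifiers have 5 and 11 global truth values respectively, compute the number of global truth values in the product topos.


In a product of presheaf topoi E_1 x E_2, the subobject classifier
is Omega = Omega_1 x Omega_2 (componentwise), so
|Omega(top)| = |Omega_1(top_1)| * |Omega_2(top_2)|.
= 5 * 11 = 55.

55


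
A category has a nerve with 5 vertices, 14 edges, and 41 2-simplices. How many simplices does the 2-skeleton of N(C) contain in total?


The 2-skeleton of the nerve N(C) consists of simplices in dimensions 0, 1, 2:
  |N(C)_0| = 5 (objects)
  |N(C)_1| = 14 (morphisms)
  |N(C)_2| = 41 (composable pairs)
Total = 5 + 14 + 41 = 60

60


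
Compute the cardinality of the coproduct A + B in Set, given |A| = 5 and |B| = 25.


In Set, the coproduct A + B is the disjoint union.
|A + B| = |A| + |B| = 5 + 25 = 30

30


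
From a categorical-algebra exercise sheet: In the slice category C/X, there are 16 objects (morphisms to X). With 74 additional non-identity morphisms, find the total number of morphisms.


In the slice category C/X, objects are morphisms to X.
Identity morphisms: 16 (one per object of C/X).
Non-identity morphisms: 74.
Total = 16 + 74 = 90

90


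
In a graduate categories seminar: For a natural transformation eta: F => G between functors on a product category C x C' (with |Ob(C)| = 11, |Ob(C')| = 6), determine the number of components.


A natural transformation eta: F => G assigns one component morphism per
object of the domain category.
The domain is the product category C x C', so
|Ob(C x C')| = |Ob(C)| * |Ob(C')| = 11 * 6 = 66.
Therefore eta has 66 component morphisms.

66


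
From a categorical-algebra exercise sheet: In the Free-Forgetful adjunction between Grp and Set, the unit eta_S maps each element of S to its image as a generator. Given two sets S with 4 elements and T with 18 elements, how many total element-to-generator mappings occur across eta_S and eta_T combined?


The unit eta_X: X -> U(F(X)) of the Free-Forgetful adjunction
maps each element of X to a generator of F(X). For X = S + T (disjoint
union in Set), |S + T| = |S| + |T|.
Total mappings = 4 + 18 = 22.

22


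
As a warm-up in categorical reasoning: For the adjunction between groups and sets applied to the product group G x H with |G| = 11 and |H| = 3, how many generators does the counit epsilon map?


The counit epsilon_K: F(U(K)) -> K of the Free-Forgetful adjunction
maps |K| generators of F(U(K)) into K. For K = G x H (the product group),
|G x H| = |G| * |H|.
Total generators mapped = 11 * 3 = 33.

33


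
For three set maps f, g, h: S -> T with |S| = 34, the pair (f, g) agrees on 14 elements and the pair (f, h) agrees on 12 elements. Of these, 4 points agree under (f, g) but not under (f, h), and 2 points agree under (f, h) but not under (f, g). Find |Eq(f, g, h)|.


Eq(f, g, h) is the triple-agreement set: points in S where all three
maps take the same value. Using inclusion-exclusion on the pairwise data:
Pair (f, g) agrees on 14 points; pair (f, h) on 12 points.
Points agreeing under (f, g) but not (f, h) = 4; under (f, h) but not (f, g) = 2.
Triple-agreement = agreement-in-(f, g) minus points that agree under (f, g) but not (f, h):
|Eq(f, g, h)| = 14 - 4 = 10
(cross-check via (f, h): 12 - 2 = 10.)

10


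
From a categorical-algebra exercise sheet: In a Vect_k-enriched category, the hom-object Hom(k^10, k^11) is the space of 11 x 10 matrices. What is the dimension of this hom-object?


In Vect-enriched categories, Hom(k^n, k^m) is the space of m x n matrices.
dim(Hom(k^10, k^11)) = 11 * 10 = 110

110


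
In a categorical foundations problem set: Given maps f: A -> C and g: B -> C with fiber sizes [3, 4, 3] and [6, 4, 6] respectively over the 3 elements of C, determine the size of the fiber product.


The pullback A x_C B consists of pairs (a, b) with f(a) = g(b).
For each element c in C, the fiber product has |f^-1(c)| * |g^-1(c)| elements.
Summing over C: 3 * 6 + 4 * 4 + 3 * 6
= 18 + 16 + 18 = 52

52


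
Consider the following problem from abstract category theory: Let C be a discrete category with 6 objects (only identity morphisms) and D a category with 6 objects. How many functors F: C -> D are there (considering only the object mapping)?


A functor from a discrete category C to D is determined by
where each object maps. Each of the 6 objects of C can map
to any of the 6 objects of D independently.
Number of functors = 6^6 = 46656

46656


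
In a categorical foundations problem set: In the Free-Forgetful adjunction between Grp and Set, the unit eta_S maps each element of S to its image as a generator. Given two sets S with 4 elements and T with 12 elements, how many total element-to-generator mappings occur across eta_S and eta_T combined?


The unit eta_X: X -> U(F(X)) of the Free-Forgetful adjunction
maps each element of X to a generator of F(X). For X = S + T (disjoint
union in Set), |S + T| = |S| + |T|.
Total mappings = 4 + 12 = 16.

16


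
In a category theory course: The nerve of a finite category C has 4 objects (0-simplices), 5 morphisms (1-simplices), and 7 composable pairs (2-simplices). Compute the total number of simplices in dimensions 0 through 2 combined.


The 2-skeleton of the nerve N(C) consists of simplices in dimensions 0, 1, 2:
  |N(C)_0| = 4 (objects)
  |N(C)_1| = 5 (morphisms)
  |N(C)_2| = 7 (composable pairs)
Total = 4 + 5 + 7 = 16

16


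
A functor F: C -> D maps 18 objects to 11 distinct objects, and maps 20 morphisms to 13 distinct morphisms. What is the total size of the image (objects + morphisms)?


The image of F consists of distinct objects and distinct morphisms.
|Im(F)| on objects = 11
|Im(F)| on morphisms = 13
Total image cardinality = 11 + 13 = 24

24


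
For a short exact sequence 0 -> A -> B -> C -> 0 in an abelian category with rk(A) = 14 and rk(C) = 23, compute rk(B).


For a short exact sequence 0 -> A -> B -> C -> 0,
rank is additive: rank(B) = rank(A) + rank(C).
rank(B) = 14 + 23 = 37

37


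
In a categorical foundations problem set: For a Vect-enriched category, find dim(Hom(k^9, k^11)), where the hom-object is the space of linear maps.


In Vect-enriched categories, Hom(k^n, k^m) is the space of m x n matrices.
dim(Hom(k^9, k^11)) = 11 * 9 = 99

99


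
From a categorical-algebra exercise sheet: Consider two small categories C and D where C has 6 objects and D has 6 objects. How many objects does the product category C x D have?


The product category C x D has objects that are pairs (c, d).
Number of pairs = |Ob(C)| * |Ob(D)| = 6 * 6 = 36

36


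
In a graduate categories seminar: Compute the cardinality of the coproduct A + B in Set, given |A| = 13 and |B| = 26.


In Set, the coproduct A + B is the disjoint union.
|A + B| = |A| + |B| = 13 + 26 = 39

39


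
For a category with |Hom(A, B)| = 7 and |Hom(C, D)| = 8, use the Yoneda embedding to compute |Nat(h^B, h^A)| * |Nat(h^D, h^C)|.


By the Yoneda lemma, Nat(h^B, h^A) is isomorphic to Hom(A, B),
so |Nat(h^B, h^A)| = |Hom(A, B)| and |Nat(h^D, h^C)| = |Hom(C, D)|.
|Hom(A, B)| = 7, |Hom(C, D)| = 8.
|Nat(h^B, h^A) x Nat(h^D, h^C)| = 7 * 8 = 56

56


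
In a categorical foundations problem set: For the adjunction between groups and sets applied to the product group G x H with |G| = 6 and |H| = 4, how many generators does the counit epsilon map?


The counit epsilon_K: F(U(K)) -> K of the Free-Forgetful adjunction
maps |K| generators of F(U(K)) into K. For K = G x H (the product group),
|G x H| = |G| * |H|.
Total generators mapped = 6 * 4 = 24.

24


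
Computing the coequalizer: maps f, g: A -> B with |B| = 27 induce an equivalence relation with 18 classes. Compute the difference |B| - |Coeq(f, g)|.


The coequalizer Coeq(f, g) = B / ~ has one element per equivalence class.
|B| = 27, |Coeq(f, g)| = 18.
|B| - |Coeq(f, g)| = 27 - 18 = 9.

9


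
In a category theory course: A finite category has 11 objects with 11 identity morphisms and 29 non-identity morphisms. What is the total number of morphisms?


Each object has an identity morphism, giving 11 identities.
Adding the 29 non-identity morphisms:
Total = 11 + 29 = 40

40


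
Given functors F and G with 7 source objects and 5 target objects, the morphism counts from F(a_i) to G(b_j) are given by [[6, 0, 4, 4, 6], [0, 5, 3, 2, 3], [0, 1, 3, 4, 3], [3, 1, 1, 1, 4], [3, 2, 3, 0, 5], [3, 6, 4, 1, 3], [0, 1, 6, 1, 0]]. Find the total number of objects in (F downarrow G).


Objects of (F downarrow G) are triples (a, b, h: F(a)->G(b)).
The count equals the sum of all entries in the hom-matrix.
sum(row 0) = 20
sum(row 1) = 13
sum(row 2) = 11
sum(row 3) = 10
sum(row 4) = 13
sum(row 5) = 17
sum(row 6) = 8
Grand total = 92

92


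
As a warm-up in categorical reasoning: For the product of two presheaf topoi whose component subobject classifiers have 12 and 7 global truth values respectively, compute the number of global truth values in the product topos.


In a product of presheaf topoi E_1 x E_2, the subobject classifier
is Omega = Omega_1 x Omega_2 (componentwise), so
|Omega(top)| = |Omega_1(top_1)| * |Omega_2(top_2)|.
= 12 * 7 = 84.

84


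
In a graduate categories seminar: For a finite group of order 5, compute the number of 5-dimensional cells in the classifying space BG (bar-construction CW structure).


In the bar-construction CW model of BG, the n-cells are indexed by
n-tuples [g_1|...|g_n] of non-identity elements of G (degenerate
simplices with some g_i = e do not contribute cells), so there are
(|G| - 1)^n n-cells.
For dim = 5 with |G| = 5:
cells = (5 - 1)^5 = 4^5 = 1024

1024


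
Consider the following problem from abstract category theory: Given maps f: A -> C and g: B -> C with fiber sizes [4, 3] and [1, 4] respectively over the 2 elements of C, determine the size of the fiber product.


The pullback A x_C B consists of pairs (a, b) with f(a) = g(b).
For each element c in C, the fiber product has |f^-1(c)| * |g^-1(c)| elements.
Summing over C: 4 * 1 + 3 * 4
= 4 + 12 = 16

16


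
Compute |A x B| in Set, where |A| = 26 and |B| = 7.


In Set, the product A x B is the Cartesian product.
By the universal property, |A x B| = |A| * |B|.
|A x B| = 26 * 7 = 182

182


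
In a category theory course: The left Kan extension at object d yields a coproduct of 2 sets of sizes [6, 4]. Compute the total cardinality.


Pointwise, the left Kan extension (Lan_F H)(d) is the colimit, indexed
by the comma category (F downarrow d), of H composed with the
projection (F downarrow d) -> C. Here that colimit is given
as a coproduct (disjoint union) of sets, so its cardinality is the
sum of the sizes of the summands.
Coproduct of sets with sizes: 6 + 4
= 10

10


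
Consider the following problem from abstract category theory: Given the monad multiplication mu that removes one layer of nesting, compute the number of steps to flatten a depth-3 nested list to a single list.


Each application of mu: T^2 -> T removes one layer of nesting.
Starting at depth 3 (i.e., T^3(X)), we need to reach T(X).
Number of mu applications = 3 - 1 = 2

2


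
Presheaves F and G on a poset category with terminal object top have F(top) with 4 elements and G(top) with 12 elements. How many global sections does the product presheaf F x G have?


Global sections of a presheaf on a poset with terminal top satisfy
Gamma(H) ~ H(top). Presheaves admit pointwise products, so
(F x G)(top) = F(top) x G(top) (Cartesian product).
|Gamma(F x G)| = |F(top)| * |G(top)| = 4 * 12 = 48.

48


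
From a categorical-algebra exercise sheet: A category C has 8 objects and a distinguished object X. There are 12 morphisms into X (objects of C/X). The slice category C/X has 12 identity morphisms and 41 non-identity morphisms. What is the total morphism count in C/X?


In the slice category C/X, objects are morphisms to X.
Identity morphisms: 12 (one per object of C/X).
Non-identity morphisms: 41.
Total = 12 + 41 = 53

53


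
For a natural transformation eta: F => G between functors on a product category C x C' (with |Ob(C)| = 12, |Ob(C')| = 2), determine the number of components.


A natural transformation eta: F => G assigns one component morphism per
object of the domain category.
The domain is the product category C x C', so
|Ob(C x C')| = |Ob(C)| * |Ob(C')| = 12 * 2 = 24.
Therefore eta has 24 component morphisms.

24


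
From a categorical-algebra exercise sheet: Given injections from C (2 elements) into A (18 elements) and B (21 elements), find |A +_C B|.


The pushout A +_C B identifies the images of C in A and B.
|A +_C B| = |A| + |B| - |C| (for injections).
= 18 + 21 - 2 = 37

37


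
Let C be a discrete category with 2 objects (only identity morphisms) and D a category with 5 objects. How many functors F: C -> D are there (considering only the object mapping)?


A functor from a discrete category C to D is determined by
where each object maps. Each of the 2 objects of C can map
to any of the 5 objects of D independently.
Number of functors = 5^2 = 25

25


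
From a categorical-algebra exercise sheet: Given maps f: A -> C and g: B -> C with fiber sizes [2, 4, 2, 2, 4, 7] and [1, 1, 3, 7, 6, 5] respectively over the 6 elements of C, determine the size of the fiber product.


The pullback A x_C B consists of pairs (a, b) with f(a) = g(b).
For each element c in C, the fiber product has |f^-1(c)| * |g^-1(c)| elements.
Summing over C: 2 * 1 + 4 * 1 + 2 * 3 + 2 * 7 + 4 * 6 + 7 * 5
= 2 + 4 + 6 + 14 + 24 + 35 = 85

85


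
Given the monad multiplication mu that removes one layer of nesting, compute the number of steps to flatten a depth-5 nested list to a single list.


Each application of mu: T^2 -> T removes one layer of nesting.
Starting at depth 5 (i.e., T^5(X)), we need to reach T(X).
Number of mu applications = 5 - 1 = 4

4


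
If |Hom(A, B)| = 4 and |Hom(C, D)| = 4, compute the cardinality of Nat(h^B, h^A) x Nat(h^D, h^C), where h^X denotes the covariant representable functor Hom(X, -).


By the Yoneda lemma, Nat(h^B, h^A) is isomorphic to Hom(A, B),
so |Nat(h^B, h^A)| = |Hom(A, B)| and |Nat(h^D, h^C)| = |Hom(C, D)|.
|Hom(A, B)| = 4, |Hom(C, D)| = 4.
|Nat(h^B, h^A) x Nat(h^D, h^C)| = 4 * 4 = 16

16


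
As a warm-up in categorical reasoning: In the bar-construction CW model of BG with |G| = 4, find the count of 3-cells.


In the bar-construction CW model of BG, the n-cells are indexed by
n-tuples [g_1|...|g_n] of non-identity elements of G (degenerate
simplices with some g_i = e do not contribute cells), so there are
(|G| - 1)^n n-cells.
For dim = 3 with |G| = 4:
cells = (4 - 1)^3 = 3^3 = 27

27


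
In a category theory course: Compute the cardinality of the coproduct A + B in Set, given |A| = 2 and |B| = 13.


In Set, the coproduct A + B is the disjoint union.
|A + B| = |A| + |B| = 2 + 13 = 15

15


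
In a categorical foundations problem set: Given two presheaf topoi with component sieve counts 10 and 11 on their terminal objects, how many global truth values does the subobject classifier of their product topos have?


In a product of presheaf topoi E_1 x E_2, the subobject classifier
is Omega = Omega_1 x Omega_2 (componentwise), so
|Omega(top)| = |Omega_1(top_1)| * |Omega_2(top_2)|.
= 10 * 11 = 110.

110


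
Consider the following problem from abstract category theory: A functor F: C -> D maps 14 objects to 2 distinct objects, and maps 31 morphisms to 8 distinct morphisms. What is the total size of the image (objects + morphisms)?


The image of F consists of distinct objects and distinct morphisms.
|Im(F)| on objects = 2
|Im(F)| on morphisms = 8
Total image cardinality = 2 + 8 = 10

10


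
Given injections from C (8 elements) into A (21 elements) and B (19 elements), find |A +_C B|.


The pushout A +_C B identifies the images of C in A and B.
|A +_C B| = |A| + |B| - |C| (for injections).
= 21 + 19 - 8 = 32

32


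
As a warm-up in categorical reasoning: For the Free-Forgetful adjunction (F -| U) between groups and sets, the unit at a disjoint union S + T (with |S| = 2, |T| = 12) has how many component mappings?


The unit eta_X: X -> U(F(X)) of the Free-Forgetful adjunction
maps each element of X to a generator of F(X). For X = S + T (disjoint
union in Set), |S + T| = |S| + |T|.
Total mappings = 2 + 12 = 14.

14


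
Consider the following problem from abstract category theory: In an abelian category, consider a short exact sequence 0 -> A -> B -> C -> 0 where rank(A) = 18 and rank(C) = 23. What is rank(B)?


For a short exact sequence 0 -> A -> B -> C -> 0,
rank is additive: rank(B) = rank(A) + rank(C).
rank(B) = 18 + 23 = 41

41


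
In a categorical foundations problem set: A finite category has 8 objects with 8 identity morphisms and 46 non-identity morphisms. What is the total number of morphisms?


Each object has an identity morphism, giving 8 identities.
Adding the 46 non-identity morphisms:
Total = 8 + 46 = 54

54


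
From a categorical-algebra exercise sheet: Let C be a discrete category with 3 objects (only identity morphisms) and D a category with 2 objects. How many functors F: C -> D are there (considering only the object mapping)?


A functor from a discrete category C to D is determined by
where each object maps. Each of the 3 objects of C can map
to any of the 2 objects of D independently.
Number of functors = 2^3 = 8

8


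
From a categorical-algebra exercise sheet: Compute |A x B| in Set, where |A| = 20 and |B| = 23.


In Set, the product A x B is the Cartesian product.
By the universal property, |A x B| = |A| * |B|.
|A x B| = 20 * 23 = 460

460


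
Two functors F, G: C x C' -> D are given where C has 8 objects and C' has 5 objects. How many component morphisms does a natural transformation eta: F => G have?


A natural transformation eta: F => G assigns one component morphism per
object of the domain category.
The domain is the product category C x C', so
|Ob(C x C')| = |Ob(C)| * |Ob(C')| = 8 * 5 = 40.
Therefore eta has 40 component morphisms.

40


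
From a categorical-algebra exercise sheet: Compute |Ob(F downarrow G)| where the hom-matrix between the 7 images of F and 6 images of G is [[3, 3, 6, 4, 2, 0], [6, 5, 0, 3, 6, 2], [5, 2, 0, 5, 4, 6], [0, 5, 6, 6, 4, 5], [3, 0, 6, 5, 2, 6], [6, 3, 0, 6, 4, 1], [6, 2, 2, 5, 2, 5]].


Objects of (F downarrow G) are triples (a, b, h: F(a)->G(b)).
The count equals the sum of all entries in the hom-matrix.
sum(row 0) = 18
sum(row 1) = 22
sum(row 2) = 22
sum(row 3) = 26
sum(row 4) = 22
sum(row 5) = 20
sum(row 6) = 22
Grand total = 152

152


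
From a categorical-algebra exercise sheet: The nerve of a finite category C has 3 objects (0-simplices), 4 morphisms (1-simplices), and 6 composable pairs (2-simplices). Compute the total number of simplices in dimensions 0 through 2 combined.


The 2-skeleton of the nerve N(C) consists of simplices in dimensions 0, 1, 2:
  |N(C)_0| = 3 (objects)
  |N(C)_1| = 4 (morphisms)
  |N(C)_2| = 6 (composable pairs)
Total = 3 + 4 + 6 = 13

13


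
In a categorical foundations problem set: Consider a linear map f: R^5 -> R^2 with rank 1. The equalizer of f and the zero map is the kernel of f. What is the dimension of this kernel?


The equalizer of f and the zero map is ker(f).
By the rank-nullity theorem: dim(ker(f)) = dim(domain) - rank(f).
dim(ker(f)) = 5 - 1 = 4

4


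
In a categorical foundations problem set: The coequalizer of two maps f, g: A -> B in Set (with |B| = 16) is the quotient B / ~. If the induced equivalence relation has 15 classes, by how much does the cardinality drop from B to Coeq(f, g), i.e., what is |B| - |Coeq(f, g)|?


The coequalizer Coeq(f, g) = B / ~ has one element per equivalence class.
|B| = 16, |Coeq(f, g)| = 15.
|B| - |Coeq(f, g)| = 16 - 15 = 1.

1


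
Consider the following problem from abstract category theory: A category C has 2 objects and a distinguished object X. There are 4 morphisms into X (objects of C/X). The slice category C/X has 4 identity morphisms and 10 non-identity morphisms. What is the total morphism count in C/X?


In the slice category C/X, objects are morphisms to X.
Identity morphisms: 4 (one per object of C/X).
Non-identity morphisms: 10.
Total = 4 + 10 = 14

14


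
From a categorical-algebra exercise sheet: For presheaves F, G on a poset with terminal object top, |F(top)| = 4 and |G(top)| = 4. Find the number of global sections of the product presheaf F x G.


Global sections of a presheaf on a poset with terminal top satisfy
Gamma(H) ~ H(top). Presheaves admit pointwise products, so
(F x G)(top) = F(top) x G(top) (Cartesian product).
|Gamma(F x G)| = |F(top)| * |G(top)| = 4 * 4 = 16.

16


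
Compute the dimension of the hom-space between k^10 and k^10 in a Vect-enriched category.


In Vect-enriched categories, Hom(k^n, k^m) is the space of m x n matrices.
dim(Hom(k^10, k^10)) = 10 * 10 = 100

100


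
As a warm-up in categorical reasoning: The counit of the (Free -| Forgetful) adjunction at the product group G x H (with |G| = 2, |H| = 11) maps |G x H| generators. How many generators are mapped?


The counit epsilon_K: F(U(K)) -> K of the Free-Forgetful adjunction
maps |K| generators of F(U(K)) into K. For K = G x H (the product group),
|G x H| = |G| * |H|.
Total generators mapped = 2 * 11 = 22.

22


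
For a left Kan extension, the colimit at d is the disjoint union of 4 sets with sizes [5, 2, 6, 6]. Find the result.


Pointwise, the left Kan extension (Lan_F H)(d) is the colimit, indexed
by the comma category (F downarrow d), of H composed with the
projection (F downarrow d) -> C. Here that colimit is given
as a coproduct (disjoint union) of sets, so its cardinality is the
sum of the sizes of the summands.
Coproduct of sets with sizes: 5 + 2 + 6 + 6
= 19

19


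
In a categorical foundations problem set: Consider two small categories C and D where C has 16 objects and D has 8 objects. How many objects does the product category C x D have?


The product category C x D has objects that are pairs (c, d).
Number of pairs = |Ob(C)| * |Ob(D)| = 16 * 8 = 128

128


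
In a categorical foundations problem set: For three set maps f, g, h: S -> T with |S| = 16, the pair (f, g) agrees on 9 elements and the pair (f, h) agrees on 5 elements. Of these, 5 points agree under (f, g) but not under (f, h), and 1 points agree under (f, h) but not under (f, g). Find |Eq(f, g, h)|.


Eq(f, g, h) is the triple-agreement set: points in S where all three
maps take the same value. Using inclusion-exclusion on the pairwise data:
Pair (f, g) agrees on 9 points; pair (f, h) on 5 points.
Points agreeing under (f, g) but not (f, h) = 5; under (f, h) but not (f, g) = 1.
Triple-agreement = agreement-in-(f, g) minus points that agree under (f, g) but not (f, h):
|Eq(f, g, h)| = 9 - 5 = 4
(cross-check via (f, h): 5 - 1 = 4.)

4


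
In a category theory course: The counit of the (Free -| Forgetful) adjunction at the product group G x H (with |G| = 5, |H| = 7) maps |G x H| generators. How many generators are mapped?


The counit epsilon_K: F(U(K)) -> K of the Free-Forgetful adjunction
maps |K| generators of F(U(K)) into K. For K = G x H (the product group),
|G x H| = |G| * |H|.
Total generators mapped = 5 * 7 = 35.

35


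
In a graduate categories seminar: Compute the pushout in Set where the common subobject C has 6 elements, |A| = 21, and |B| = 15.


The pushout A +_C B identifies the images of C in A and B.
|A +_C B| = |A| + |B| - |C| (for injections).
= 21 + 15 - 6 = 30

30


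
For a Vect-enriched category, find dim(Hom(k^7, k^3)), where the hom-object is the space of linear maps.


In Vect-enriched categories, Hom(k^n, k^m) is the space of m x n matrices.
dim(Hom(k^7, k^3)) = 3 * 7 = 21

21


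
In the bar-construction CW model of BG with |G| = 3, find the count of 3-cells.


In the bar-construction CW model of BG, the n-cells are indexed by
n-tuples [g_1|...|g_n] of non-identity elements of G (degenerate
simplices with some g_i = e do not contribute cells), so there are
(|G| - 1)^n n-cells.
For dim = 3 with |G| = 3:
cells = (3 - 1)^3 = 2^3 = 8

8


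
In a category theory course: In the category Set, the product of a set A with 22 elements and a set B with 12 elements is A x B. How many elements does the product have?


In Set, the product A x B is the Cartesian product.
By the universal property, |A x B| = |A| * |B|.
|A x B| = 22 * 12 = 264

264


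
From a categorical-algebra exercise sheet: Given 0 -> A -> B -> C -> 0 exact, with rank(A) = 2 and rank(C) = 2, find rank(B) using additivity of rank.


For a short exact sequence 0 -> A -> B -> C -> 0,
rank is additive: rank(B) = rank(A) + rank(C).
rank(B) = 2 + 2 = 4

4


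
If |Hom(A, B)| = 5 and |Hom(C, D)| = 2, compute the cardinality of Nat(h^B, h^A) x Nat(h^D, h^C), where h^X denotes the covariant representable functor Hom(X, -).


By the Yoneda lemma, Nat(h^B, h^A) is isomorphic to Hom(A, B),
so |Nat(h^B, h^A)| = |Hom(A, B)| and |Nat(h^D, h^C)| = |Hom(C, D)|.
|Hom(A, B)| = 5, |Hom(C, D)| = 2.
|Nat(h^B, h^A) x Nat(h^D, h^C)| = 5 * 2 = 10

10


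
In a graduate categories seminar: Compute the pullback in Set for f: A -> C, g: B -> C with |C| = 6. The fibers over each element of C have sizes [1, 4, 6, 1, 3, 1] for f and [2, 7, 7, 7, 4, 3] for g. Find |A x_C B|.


The pullback A x_C B consists of pairs (a, b) with f(a) = g(b).
For each element c in C, the fiber product has |f^-1(c)| * |g^-1(c)| elements.
Summing over C: 1 * 2 + 4 * 7 + 6 * 7 + 1 * 7 + 3 * 4 + 1 * 3
= 2 + 28 + 42 + 7 + 12 + 3 = 94

94
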